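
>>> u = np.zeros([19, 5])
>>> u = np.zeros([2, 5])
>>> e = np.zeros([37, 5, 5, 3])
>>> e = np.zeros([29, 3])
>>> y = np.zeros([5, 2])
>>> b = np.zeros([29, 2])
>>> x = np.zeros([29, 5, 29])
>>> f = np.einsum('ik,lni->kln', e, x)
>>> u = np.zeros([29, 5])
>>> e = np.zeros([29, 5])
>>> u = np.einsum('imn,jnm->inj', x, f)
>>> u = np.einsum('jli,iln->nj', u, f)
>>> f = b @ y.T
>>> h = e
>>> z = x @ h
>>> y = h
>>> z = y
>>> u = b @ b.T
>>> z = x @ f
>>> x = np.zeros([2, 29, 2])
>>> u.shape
(29, 29)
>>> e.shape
(29, 5)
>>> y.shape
(29, 5)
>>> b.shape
(29, 2)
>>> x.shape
(2, 29, 2)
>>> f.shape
(29, 5)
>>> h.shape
(29, 5)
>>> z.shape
(29, 5, 5)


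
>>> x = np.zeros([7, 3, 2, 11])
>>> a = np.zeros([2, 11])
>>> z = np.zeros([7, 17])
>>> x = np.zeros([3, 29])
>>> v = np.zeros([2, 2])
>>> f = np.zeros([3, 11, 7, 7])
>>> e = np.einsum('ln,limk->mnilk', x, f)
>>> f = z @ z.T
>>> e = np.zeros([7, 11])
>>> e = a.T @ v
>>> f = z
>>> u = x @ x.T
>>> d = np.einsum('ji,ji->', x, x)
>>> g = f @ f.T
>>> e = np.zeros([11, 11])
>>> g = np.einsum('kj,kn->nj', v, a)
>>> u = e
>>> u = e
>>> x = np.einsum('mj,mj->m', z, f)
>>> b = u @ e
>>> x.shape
(7,)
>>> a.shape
(2, 11)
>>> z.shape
(7, 17)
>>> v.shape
(2, 2)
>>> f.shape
(7, 17)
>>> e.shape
(11, 11)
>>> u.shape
(11, 11)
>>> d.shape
()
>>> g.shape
(11, 2)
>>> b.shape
(11, 11)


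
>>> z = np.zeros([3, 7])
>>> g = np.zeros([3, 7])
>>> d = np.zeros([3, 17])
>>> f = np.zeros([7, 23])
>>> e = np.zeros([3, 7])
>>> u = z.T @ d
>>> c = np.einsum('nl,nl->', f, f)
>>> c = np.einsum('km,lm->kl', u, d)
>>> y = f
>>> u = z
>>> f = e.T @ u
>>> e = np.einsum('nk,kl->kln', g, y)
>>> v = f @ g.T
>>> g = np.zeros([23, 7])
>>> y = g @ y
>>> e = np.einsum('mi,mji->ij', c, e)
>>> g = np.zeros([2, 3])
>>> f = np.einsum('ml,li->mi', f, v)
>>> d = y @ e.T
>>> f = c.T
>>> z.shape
(3, 7)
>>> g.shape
(2, 3)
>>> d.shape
(23, 3)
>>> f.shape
(3, 7)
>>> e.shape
(3, 23)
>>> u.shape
(3, 7)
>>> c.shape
(7, 3)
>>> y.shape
(23, 23)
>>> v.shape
(7, 3)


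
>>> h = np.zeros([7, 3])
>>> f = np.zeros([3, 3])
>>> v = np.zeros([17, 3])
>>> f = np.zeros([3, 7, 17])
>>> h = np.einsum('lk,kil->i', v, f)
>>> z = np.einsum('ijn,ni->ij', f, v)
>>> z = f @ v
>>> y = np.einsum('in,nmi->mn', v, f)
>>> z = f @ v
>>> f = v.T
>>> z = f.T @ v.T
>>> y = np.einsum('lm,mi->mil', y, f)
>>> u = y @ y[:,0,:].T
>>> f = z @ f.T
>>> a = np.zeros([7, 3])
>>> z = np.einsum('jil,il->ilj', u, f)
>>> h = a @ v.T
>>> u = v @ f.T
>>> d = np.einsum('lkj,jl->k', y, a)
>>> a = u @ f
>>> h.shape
(7, 17)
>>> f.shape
(17, 3)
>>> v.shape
(17, 3)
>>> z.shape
(17, 3, 3)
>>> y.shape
(3, 17, 7)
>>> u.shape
(17, 17)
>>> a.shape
(17, 3)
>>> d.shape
(17,)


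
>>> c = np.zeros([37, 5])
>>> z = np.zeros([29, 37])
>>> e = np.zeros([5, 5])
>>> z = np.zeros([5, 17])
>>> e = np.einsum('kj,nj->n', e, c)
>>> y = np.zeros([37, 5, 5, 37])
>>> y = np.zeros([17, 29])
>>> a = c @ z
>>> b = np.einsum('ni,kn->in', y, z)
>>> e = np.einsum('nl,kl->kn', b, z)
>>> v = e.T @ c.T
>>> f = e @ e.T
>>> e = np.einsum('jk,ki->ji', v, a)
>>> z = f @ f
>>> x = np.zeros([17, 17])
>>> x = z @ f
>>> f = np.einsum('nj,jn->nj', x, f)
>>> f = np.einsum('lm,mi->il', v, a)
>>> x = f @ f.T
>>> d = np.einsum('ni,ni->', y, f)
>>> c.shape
(37, 5)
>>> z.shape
(5, 5)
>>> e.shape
(29, 17)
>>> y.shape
(17, 29)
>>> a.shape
(37, 17)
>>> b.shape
(29, 17)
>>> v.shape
(29, 37)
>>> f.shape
(17, 29)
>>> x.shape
(17, 17)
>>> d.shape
()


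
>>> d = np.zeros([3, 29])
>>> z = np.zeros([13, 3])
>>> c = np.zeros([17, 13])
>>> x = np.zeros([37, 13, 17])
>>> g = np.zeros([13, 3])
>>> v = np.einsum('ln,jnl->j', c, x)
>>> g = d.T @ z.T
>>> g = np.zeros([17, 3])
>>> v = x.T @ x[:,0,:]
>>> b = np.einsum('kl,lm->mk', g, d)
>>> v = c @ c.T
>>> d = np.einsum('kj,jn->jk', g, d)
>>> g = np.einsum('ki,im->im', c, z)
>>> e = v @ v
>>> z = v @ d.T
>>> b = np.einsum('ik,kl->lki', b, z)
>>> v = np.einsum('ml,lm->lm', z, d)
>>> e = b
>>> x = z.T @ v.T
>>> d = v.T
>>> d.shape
(17, 3)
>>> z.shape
(17, 3)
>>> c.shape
(17, 13)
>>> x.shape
(3, 3)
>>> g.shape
(13, 3)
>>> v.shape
(3, 17)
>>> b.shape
(3, 17, 29)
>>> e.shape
(3, 17, 29)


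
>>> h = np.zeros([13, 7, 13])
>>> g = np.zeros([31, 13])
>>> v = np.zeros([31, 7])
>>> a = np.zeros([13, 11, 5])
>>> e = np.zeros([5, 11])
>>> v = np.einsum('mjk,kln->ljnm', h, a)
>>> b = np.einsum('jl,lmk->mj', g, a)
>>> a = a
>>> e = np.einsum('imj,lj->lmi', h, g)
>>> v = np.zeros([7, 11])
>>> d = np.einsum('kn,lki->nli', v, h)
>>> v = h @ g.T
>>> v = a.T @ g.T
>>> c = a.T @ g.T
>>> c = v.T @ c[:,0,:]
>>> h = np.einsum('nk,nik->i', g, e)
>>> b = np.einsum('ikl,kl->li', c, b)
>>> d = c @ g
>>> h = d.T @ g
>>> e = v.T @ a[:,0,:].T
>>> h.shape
(13, 11, 13)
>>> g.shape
(31, 13)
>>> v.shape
(5, 11, 31)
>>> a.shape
(13, 11, 5)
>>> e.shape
(31, 11, 13)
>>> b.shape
(31, 31)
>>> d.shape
(31, 11, 13)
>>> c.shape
(31, 11, 31)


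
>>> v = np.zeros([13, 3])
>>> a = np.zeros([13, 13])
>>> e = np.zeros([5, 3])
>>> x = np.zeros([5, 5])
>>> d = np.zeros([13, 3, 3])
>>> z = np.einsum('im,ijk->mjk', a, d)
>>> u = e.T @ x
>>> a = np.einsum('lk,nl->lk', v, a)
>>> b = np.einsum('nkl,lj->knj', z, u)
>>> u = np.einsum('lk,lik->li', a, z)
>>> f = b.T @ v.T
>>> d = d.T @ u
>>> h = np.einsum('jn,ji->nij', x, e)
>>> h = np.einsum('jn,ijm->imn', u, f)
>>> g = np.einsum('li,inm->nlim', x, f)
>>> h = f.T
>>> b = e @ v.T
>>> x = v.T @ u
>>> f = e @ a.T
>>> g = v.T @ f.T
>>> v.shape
(13, 3)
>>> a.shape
(13, 3)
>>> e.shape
(5, 3)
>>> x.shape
(3, 3)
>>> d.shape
(3, 3, 3)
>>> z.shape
(13, 3, 3)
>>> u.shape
(13, 3)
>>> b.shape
(5, 13)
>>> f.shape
(5, 13)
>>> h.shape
(13, 13, 5)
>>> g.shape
(3, 5)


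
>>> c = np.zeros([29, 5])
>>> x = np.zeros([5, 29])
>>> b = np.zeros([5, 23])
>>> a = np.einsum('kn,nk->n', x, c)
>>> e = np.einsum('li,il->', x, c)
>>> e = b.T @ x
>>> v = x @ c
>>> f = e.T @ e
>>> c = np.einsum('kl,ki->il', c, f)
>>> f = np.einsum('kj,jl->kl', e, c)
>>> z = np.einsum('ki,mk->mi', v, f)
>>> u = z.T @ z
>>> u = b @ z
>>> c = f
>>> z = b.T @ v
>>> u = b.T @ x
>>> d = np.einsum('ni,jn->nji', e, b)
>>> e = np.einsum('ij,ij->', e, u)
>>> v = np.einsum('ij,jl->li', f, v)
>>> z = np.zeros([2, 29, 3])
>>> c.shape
(23, 5)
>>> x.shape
(5, 29)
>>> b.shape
(5, 23)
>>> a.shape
(29,)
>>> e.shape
()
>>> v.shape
(5, 23)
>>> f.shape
(23, 5)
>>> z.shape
(2, 29, 3)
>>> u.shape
(23, 29)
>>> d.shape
(23, 5, 29)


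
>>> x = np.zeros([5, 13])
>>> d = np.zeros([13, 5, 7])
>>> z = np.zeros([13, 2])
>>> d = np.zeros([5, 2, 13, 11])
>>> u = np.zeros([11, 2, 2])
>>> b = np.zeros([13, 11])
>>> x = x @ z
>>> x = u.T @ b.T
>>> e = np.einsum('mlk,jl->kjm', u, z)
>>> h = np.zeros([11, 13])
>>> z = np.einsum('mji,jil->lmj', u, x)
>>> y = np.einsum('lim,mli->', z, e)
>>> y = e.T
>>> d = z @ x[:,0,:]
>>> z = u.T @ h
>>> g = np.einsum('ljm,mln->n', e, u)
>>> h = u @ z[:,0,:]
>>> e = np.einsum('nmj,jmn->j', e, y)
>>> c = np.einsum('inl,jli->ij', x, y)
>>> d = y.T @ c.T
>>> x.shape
(2, 2, 13)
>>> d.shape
(2, 13, 2)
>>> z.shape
(2, 2, 13)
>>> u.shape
(11, 2, 2)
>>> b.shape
(13, 11)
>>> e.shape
(11,)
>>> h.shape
(11, 2, 13)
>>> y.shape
(11, 13, 2)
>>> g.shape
(2,)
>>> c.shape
(2, 11)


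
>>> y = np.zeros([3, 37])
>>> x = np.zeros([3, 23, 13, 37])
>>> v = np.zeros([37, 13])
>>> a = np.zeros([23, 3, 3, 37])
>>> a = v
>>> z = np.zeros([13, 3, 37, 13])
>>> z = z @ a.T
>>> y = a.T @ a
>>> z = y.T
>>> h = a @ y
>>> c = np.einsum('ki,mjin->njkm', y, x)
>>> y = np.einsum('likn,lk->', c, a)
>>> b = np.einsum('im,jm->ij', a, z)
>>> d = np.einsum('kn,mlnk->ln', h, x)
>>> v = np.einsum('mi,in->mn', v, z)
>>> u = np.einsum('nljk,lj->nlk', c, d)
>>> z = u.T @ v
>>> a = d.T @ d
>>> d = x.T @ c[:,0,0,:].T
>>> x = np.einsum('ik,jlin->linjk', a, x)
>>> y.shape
()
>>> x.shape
(23, 13, 37, 3, 13)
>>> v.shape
(37, 13)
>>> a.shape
(13, 13)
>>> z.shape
(3, 23, 13)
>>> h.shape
(37, 13)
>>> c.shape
(37, 23, 13, 3)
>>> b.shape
(37, 13)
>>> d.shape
(37, 13, 23, 37)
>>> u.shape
(37, 23, 3)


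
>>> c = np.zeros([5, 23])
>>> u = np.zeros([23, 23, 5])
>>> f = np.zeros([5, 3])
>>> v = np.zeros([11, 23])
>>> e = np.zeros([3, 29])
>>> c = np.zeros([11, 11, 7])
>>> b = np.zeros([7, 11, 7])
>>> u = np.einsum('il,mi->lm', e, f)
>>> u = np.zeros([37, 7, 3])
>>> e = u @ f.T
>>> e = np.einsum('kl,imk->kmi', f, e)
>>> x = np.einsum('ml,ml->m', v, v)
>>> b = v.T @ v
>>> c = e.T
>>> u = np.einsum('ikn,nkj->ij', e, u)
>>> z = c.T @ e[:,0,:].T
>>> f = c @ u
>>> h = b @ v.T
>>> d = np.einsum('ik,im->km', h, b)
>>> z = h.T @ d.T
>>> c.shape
(37, 7, 5)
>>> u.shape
(5, 3)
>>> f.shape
(37, 7, 3)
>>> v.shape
(11, 23)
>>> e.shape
(5, 7, 37)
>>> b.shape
(23, 23)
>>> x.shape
(11,)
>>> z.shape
(11, 11)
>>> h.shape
(23, 11)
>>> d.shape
(11, 23)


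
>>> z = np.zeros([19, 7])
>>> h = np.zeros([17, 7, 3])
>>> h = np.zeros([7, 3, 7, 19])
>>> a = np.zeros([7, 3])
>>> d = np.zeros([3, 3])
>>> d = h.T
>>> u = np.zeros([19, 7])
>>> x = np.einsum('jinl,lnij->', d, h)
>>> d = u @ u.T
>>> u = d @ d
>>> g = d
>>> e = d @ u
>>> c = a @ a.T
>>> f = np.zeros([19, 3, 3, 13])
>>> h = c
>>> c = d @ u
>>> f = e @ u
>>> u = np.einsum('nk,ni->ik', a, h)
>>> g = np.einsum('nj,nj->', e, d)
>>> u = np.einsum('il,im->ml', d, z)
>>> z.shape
(19, 7)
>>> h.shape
(7, 7)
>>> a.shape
(7, 3)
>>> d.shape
(19, 19)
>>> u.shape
(7, 19)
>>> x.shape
()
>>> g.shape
()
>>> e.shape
(19, 19)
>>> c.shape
(19, 19)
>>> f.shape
(19, 19)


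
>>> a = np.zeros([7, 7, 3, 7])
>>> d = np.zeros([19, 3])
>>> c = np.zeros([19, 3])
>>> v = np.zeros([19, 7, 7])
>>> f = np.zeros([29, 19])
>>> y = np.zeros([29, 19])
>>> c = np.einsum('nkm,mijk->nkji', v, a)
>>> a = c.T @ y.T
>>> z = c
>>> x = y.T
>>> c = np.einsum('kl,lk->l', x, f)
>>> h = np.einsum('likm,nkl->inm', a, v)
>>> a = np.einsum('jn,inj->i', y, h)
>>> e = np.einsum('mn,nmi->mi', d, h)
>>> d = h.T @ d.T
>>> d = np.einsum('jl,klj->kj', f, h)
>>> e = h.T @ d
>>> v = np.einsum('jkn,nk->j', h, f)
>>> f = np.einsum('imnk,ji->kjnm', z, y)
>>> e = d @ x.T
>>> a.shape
(3,)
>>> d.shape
(3, 29)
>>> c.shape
(29,)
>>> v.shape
(3,)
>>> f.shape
(7, 29, 3, 7)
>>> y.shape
(29, 19)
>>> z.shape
(19, 7, 3, 7)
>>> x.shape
(19, 29)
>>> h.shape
(3, 19, 29)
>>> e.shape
(3, 19)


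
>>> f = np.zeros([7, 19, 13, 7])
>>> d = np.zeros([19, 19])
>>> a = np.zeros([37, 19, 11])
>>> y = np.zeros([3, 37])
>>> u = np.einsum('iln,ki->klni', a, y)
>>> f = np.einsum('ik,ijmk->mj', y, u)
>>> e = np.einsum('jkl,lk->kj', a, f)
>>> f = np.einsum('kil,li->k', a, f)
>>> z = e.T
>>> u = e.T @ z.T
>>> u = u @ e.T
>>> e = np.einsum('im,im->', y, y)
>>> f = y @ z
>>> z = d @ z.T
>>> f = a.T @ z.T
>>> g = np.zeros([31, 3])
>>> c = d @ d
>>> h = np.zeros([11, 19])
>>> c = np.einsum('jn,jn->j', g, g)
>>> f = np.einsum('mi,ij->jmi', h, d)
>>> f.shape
(19, 11, 19)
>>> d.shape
(19, 19)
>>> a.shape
(37, 19, 11)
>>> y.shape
(3, 37)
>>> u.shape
(37, 19)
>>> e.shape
()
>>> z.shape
(19, 37)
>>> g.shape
(31, 3)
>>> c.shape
(31,)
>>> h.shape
(11, 19)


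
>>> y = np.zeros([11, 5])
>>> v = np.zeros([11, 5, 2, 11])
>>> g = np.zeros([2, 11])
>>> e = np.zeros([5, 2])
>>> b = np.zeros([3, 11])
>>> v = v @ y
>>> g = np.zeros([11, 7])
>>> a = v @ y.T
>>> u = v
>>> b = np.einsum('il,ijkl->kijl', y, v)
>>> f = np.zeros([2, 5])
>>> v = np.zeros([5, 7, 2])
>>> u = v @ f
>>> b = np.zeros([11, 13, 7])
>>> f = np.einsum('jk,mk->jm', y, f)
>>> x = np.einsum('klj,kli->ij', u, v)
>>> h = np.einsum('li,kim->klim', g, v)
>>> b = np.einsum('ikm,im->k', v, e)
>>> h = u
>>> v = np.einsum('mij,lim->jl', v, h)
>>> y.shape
(11, 5)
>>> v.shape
(2, 5)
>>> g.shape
(11, 7)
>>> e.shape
(5, 2)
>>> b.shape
(7,)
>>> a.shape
(11, 5, 2, 11)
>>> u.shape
(5, 7, 5)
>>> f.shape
(11, 2)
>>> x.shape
(2, 5)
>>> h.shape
(5, 7, 5)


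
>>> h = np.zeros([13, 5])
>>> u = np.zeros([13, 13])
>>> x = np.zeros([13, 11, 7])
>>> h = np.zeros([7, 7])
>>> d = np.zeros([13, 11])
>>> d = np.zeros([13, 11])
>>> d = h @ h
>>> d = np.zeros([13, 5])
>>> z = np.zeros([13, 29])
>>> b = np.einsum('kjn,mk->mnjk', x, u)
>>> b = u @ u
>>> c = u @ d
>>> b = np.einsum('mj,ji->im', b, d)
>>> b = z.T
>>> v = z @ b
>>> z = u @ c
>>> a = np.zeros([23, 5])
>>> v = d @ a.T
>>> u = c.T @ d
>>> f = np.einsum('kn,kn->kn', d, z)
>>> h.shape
(7, 7)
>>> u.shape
(5, 5)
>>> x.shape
(13, 11, 7)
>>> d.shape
(13, 5)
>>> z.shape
(13, 5)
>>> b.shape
(29, 13)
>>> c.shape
(13, 5)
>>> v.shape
(13, 23)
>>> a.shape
(23, 5)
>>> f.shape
(13, 5)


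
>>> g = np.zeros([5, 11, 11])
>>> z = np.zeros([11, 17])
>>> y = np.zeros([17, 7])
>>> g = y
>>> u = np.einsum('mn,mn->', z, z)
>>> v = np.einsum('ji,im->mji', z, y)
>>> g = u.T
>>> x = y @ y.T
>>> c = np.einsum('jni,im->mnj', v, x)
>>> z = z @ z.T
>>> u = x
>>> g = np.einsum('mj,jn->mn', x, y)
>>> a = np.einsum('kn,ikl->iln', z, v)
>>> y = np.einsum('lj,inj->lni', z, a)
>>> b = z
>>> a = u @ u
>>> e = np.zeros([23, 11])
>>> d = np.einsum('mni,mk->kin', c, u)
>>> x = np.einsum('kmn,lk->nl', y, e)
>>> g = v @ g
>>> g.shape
(7, 11, 7)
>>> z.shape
(11, 11)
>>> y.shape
(11, 17, 7)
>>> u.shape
(17, 17)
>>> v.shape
(7, 11, 17)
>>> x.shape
(7, 23)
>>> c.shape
(17, 11, 7)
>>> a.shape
(17, 17)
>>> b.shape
(11, 11)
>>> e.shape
(23, 11)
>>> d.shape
(17, 7, 11)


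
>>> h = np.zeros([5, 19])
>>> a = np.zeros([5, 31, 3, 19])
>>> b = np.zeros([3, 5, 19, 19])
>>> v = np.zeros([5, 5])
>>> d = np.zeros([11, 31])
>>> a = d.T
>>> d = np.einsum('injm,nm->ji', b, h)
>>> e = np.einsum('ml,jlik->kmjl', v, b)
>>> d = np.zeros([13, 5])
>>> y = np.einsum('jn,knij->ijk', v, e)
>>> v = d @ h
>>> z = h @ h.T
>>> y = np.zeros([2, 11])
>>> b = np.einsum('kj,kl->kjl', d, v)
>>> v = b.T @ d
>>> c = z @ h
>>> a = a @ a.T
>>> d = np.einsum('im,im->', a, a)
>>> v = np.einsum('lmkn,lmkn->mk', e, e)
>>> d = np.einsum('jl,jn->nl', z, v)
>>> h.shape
(5, 19)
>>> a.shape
(31, 31)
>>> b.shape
(13, 5, 19)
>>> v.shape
(5, 3)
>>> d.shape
(3, 5)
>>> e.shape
(19, 5, 3, 5)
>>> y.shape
(2, 11)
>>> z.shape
(5, 5)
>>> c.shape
(5, 19)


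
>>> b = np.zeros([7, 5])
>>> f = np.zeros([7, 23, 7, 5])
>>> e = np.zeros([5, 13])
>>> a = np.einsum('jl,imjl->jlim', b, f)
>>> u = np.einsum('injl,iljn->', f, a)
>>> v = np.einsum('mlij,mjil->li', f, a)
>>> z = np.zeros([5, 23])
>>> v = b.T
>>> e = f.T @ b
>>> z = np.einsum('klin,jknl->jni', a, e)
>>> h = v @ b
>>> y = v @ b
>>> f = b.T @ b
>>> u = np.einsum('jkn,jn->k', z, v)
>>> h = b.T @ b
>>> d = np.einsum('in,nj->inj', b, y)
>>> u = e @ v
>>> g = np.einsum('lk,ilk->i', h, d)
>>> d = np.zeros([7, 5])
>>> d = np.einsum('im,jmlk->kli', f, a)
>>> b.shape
(7, 5)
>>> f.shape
(5, 5)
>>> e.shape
(5, 7, 23, 5)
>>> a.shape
(7, 5, 7, 23)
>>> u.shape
(5, 7, 23, 7)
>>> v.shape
(5, 7)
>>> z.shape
(5, 23, 7)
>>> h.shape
(5, 5)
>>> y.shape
(5, 5)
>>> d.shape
(23, 7, 5)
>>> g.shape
(7,)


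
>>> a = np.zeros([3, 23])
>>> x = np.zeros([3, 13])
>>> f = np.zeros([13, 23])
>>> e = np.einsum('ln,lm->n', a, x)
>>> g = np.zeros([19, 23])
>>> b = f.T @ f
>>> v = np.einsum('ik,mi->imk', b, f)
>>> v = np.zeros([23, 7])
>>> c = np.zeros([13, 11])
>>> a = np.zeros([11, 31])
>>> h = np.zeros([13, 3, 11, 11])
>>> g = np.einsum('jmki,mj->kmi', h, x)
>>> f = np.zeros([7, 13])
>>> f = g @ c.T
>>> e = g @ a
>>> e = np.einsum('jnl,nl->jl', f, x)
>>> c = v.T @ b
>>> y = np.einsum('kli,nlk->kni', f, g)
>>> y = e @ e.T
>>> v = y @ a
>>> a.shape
(11, 31)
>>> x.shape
(3, 13)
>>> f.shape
(11, 3, 13)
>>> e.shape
(11, 13)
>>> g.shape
(11, 3, 11)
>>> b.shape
(23, 23)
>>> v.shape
(11, 31)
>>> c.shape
(7, 23)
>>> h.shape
(13, 3, 11, 11)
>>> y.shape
(11, 11)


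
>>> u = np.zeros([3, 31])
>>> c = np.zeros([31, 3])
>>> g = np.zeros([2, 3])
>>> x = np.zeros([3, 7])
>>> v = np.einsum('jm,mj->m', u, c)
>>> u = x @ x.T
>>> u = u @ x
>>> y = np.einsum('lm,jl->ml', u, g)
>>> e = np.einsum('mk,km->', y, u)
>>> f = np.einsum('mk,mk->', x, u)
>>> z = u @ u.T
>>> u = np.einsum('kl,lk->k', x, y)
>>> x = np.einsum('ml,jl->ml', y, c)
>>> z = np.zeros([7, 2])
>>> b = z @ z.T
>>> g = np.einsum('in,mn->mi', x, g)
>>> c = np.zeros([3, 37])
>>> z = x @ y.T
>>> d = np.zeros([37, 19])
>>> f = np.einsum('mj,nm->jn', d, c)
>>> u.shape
(3,)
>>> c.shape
(3, 37)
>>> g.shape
(2, 7)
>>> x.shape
(7, 3)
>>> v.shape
(31,)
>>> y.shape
(7, 3)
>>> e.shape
()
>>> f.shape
(19, 3)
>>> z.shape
(7, 7)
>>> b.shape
(7, 7)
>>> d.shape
(37, 19)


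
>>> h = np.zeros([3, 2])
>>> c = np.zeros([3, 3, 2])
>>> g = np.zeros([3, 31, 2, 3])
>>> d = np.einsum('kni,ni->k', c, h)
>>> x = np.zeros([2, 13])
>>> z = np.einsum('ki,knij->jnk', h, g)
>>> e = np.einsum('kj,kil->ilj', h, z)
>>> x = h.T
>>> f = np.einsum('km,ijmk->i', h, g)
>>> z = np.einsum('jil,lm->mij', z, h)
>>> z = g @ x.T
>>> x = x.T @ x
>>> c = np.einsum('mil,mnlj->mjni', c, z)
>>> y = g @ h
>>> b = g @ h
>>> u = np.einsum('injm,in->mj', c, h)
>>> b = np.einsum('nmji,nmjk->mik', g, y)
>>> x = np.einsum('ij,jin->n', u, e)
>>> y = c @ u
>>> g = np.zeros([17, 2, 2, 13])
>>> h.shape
(3, 2)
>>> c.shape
(3, 2, 31, 3)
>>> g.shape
(17, 2, 2, 13)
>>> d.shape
(3,)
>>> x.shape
(2,)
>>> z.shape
(3, 31, 2, 2)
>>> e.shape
(31, 3, 2)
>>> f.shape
(3,)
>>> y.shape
(3, 2, 31, 31)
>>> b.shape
(31, 3, 2)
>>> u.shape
(3, 31)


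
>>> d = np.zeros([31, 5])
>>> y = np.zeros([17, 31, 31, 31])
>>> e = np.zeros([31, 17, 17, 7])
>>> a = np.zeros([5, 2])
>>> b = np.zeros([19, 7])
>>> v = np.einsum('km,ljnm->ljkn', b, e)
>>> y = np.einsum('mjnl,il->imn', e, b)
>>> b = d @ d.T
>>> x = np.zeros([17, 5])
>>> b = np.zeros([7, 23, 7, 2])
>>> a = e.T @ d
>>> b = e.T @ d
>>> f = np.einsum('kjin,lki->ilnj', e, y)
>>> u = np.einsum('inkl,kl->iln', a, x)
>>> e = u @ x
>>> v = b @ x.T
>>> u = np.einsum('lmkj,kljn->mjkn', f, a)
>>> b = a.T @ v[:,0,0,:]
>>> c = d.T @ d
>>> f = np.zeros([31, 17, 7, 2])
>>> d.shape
(31, 5)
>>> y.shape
(19, 31, 17)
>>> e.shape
(7, 5, 5)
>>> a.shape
(7, 17, 17, 5)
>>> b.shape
(5, 17, 17, 17)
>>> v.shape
(7, 17, 17, 17)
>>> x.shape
(17, 5)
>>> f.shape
(31, 17, 7, 2)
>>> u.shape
(19, 17, 7, 5)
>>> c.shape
(5, 5)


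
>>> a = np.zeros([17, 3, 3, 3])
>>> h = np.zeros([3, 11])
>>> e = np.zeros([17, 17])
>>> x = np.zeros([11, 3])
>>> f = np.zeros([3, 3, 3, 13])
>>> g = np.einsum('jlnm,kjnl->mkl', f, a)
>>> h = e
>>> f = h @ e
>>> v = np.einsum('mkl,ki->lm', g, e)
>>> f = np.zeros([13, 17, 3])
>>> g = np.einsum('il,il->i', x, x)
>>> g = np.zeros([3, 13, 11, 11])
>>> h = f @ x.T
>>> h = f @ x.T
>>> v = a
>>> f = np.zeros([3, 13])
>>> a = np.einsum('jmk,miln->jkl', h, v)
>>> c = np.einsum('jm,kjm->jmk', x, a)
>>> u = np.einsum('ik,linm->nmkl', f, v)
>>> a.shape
(13, 11, 3)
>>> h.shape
(13, 17, 11)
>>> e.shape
(17, 17)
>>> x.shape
(11, 3)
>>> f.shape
(3, 13)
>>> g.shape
(3, 13, 11, 11)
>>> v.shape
(17, 3, 3, 3)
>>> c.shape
(11, 3, 13)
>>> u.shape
(3, 3, 13, 17)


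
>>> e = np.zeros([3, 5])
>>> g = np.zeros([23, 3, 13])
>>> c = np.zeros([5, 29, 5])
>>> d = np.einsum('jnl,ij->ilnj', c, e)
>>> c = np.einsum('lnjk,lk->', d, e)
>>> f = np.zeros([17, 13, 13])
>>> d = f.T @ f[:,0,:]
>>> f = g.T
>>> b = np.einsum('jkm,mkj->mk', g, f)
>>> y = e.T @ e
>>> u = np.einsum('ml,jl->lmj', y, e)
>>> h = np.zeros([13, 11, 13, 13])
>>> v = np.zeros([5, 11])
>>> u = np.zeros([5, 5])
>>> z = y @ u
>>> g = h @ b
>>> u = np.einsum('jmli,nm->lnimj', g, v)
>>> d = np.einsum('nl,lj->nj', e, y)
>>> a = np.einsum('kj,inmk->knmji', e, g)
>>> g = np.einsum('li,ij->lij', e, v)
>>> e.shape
(3, 5)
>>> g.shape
(3, 5, 11)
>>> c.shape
()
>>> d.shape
(3, 5)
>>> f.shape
(13, 3, 23)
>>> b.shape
(13, 3)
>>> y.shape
(5, 5)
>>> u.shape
(13, 5, 3, 11, 13)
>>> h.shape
(13, 11, 13, 13)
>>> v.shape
(5, 11)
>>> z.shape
(5, 5)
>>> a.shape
(3, 11, 13, 5, 13)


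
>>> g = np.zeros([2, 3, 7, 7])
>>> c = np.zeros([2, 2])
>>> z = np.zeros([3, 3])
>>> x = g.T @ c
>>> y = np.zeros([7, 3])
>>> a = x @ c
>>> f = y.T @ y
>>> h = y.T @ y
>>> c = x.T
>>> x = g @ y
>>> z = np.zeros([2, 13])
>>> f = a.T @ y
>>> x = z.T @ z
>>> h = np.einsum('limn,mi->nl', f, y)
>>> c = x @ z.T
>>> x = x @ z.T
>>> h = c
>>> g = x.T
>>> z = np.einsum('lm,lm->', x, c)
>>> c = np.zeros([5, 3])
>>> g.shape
(2, 13)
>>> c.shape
(5, 3)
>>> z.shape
()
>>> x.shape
(13, 2)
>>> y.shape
(7, 3)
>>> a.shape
(7, 7, 3, 2)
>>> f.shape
(2, 3, 7, 3)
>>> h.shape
(13, 2)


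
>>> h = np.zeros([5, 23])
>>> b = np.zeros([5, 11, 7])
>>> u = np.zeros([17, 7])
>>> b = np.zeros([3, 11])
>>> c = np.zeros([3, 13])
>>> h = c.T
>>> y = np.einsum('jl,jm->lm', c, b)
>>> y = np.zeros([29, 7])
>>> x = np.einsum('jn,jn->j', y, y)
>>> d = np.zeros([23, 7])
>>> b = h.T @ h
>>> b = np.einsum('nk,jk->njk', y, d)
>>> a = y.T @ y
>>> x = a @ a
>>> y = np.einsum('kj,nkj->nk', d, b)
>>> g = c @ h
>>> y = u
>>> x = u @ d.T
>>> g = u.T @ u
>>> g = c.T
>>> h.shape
(13, 3)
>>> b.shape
(29, 23, 7)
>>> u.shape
(17, 7)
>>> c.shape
(3, 13)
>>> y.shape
(17, 7)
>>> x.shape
(17, 23)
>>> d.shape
(23, 7)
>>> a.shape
(7, 7)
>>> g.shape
(13, 3)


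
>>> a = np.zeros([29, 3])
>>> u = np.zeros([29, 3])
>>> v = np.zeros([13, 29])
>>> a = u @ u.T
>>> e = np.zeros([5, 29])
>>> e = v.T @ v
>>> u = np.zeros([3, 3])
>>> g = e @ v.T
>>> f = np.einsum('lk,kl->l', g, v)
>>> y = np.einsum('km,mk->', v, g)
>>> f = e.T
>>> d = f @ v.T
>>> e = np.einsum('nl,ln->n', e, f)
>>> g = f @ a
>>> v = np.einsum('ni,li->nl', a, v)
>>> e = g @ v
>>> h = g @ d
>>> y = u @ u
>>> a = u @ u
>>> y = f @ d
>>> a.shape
(3, 3)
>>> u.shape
(3, 3)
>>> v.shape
(29, 13)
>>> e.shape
(29, 13)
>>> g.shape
(29, 29)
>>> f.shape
(29, 29)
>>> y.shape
(29, 13)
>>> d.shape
(29, 13)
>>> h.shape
(29, 13)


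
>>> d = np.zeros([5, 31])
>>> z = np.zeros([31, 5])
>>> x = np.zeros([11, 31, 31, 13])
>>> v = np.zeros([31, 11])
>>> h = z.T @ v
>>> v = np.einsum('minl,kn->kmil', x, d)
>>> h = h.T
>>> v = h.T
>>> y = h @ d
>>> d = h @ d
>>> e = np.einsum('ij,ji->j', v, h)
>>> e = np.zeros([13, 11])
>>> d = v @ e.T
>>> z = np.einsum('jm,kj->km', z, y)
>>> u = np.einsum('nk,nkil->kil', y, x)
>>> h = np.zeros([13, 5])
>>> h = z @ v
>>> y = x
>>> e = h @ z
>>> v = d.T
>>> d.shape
(5, 13)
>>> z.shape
(11, 5)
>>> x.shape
(11, 31, 31, 13)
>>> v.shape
(13, 5)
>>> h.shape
(11, 11)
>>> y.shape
(11, 31, 31, 13)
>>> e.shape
(11, 5)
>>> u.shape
(31, 31, 13)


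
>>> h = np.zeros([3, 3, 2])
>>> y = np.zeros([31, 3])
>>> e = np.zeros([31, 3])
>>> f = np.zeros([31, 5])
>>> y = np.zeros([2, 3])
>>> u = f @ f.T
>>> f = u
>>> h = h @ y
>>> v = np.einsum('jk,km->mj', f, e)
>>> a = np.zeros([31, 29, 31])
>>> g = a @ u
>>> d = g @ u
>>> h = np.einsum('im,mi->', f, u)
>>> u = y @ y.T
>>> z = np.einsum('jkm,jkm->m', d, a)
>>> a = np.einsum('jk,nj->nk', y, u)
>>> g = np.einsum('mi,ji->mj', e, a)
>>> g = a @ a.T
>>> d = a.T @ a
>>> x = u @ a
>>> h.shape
()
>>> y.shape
(2, 3)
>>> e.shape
(31, 3)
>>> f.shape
(31, 31)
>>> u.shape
(2, 2)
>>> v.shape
(3, 31)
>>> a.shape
(2, 3)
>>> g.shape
(2, 2)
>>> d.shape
(3, 3)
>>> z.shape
(31,)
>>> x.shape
(2, 3)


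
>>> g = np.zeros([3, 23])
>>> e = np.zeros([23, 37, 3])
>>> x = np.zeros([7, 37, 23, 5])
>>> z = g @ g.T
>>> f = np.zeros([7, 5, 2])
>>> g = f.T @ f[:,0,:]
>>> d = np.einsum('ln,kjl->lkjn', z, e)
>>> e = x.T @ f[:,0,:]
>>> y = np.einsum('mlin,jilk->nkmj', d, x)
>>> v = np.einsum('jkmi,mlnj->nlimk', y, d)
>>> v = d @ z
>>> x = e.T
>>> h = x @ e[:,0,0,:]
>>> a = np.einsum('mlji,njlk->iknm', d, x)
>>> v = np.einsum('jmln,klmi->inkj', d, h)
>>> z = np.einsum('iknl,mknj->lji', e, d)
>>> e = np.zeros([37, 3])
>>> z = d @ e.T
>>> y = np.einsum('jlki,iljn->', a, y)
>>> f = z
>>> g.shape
(2, 5, 2)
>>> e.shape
(37, 3)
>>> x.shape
(2, 37, 23, 5)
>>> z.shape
(3, 23, 37, 37)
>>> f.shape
(3, 23, 37, 37)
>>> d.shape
(3, 23, 37, 3)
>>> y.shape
()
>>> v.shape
(2, 3, 2, 3)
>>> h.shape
(2, 37, 23, 2)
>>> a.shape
(3, 5, 2, 3)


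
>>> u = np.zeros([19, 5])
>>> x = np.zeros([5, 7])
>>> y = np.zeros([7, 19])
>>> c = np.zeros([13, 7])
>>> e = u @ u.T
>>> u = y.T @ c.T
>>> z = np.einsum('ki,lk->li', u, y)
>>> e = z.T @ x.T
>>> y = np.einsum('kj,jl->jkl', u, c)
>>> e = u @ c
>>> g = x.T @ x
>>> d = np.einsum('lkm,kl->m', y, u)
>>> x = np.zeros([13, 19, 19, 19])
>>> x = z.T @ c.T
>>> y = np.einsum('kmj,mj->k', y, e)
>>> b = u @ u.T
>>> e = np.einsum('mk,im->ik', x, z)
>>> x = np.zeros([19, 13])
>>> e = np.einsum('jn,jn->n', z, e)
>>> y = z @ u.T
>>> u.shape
(19, 13)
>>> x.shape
(19, 13)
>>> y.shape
(7, 19)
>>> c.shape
(13, 7)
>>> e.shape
(13,)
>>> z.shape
(7, 13)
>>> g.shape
(7, 7)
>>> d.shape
(7,)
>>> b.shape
(19, 19)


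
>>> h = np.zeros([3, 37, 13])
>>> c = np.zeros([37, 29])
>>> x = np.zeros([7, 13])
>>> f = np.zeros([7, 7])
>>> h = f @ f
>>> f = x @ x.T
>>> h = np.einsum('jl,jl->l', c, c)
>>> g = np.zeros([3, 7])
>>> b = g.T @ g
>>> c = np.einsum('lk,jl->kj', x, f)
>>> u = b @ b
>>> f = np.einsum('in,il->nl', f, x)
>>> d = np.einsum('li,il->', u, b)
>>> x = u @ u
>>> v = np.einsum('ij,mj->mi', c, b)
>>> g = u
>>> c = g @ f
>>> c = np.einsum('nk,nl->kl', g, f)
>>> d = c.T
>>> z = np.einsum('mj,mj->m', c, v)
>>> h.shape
(29,)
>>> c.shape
(7, 13)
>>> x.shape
(7, 7)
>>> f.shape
(7, 13)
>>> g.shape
(7, 7)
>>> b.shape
(7, 7)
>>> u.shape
(7, 7)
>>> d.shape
(13, 7)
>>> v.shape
(7, 13)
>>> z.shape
(7,)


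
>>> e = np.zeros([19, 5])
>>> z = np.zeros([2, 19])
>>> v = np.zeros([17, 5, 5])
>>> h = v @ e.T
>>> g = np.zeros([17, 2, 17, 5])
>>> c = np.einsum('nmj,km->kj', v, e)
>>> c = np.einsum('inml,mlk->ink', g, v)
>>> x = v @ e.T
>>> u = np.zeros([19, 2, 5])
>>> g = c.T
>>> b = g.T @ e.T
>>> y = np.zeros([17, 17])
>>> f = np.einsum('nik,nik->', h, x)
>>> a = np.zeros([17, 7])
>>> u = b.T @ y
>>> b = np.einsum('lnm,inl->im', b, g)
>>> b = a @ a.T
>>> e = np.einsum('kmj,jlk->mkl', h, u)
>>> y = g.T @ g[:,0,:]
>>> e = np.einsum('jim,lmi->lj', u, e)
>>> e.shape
(5, 19)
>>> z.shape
(2, 19)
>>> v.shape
(17, 5, 5)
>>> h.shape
(17, 5, 19)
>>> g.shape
(5, 2, 17)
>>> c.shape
(17, 2, 5)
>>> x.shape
(17, 5, 19)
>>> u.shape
(19, 2, 17)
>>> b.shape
(17, 17)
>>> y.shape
(17, 2, 17)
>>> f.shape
()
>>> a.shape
(17, 7)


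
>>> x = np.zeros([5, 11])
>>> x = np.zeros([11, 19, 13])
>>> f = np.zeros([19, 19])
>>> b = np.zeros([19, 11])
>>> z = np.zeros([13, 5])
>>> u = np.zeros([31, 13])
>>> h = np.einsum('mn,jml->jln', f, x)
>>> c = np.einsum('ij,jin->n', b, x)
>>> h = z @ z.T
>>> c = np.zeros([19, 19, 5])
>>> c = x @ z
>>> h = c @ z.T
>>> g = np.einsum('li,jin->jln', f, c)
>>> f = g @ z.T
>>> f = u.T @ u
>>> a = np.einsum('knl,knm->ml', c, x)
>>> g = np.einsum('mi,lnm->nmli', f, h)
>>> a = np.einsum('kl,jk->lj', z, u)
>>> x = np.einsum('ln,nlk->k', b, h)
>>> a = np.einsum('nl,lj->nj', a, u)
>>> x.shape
(13,)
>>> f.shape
(13, 13)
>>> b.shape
(19, 11)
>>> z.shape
(13, 5)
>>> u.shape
(31, 13)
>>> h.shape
(11, 19, 13)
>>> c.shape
(11, 19, 5)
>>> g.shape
(19, 13, 11, 13)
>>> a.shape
(5, 13)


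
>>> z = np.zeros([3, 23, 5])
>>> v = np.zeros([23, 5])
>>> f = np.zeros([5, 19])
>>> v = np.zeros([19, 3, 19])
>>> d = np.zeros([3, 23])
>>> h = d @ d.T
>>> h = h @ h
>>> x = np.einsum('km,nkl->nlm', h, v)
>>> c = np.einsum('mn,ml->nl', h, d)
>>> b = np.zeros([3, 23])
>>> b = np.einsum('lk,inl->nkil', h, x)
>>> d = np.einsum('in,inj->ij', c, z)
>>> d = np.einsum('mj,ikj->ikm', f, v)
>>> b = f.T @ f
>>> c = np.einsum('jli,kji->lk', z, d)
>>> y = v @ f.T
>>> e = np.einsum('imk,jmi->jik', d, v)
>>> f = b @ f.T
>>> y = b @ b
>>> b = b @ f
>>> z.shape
(3, 23, 5)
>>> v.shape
(19, 3, 19)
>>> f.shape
(19, 5)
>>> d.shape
(19, 3, 5)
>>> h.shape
(3, 3)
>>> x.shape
(19, 19, 3)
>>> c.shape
(23, 19)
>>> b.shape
(19, 5)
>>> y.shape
(19, 19)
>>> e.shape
(19, 19, 5)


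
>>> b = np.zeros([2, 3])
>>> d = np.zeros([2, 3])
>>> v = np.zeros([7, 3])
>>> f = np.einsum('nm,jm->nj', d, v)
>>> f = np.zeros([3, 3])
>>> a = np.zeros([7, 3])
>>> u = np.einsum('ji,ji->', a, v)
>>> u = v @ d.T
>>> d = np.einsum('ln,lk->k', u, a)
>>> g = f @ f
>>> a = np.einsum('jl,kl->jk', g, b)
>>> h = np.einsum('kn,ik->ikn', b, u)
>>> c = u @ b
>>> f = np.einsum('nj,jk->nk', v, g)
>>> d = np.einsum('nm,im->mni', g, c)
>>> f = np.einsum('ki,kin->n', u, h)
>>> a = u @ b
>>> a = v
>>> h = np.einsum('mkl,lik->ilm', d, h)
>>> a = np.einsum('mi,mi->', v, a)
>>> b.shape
(2, 3)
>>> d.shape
(3, 3, 7)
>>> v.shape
(7, 3)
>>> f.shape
(3,)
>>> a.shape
()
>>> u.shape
(7, 2)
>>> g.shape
(3, 3)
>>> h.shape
(2, 7, 3)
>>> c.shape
(7, 3)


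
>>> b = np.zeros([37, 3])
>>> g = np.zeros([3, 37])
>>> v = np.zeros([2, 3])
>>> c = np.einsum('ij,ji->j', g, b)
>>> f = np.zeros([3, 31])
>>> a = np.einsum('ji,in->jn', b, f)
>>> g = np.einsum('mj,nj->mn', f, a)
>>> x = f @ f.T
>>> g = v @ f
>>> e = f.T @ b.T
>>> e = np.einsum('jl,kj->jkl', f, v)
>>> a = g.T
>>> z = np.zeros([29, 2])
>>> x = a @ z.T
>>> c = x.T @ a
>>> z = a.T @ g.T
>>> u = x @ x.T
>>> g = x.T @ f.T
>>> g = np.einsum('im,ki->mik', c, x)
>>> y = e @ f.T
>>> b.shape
(37, 3)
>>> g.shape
(2, 29, 31)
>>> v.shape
(2, 3)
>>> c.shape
(29, 2)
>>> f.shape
(3, 31)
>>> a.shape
(31, 2)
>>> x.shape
(31, 29)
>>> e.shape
(3, 2, 31)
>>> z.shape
(2, 2)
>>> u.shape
(31, 31)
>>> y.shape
(3, 2, 3)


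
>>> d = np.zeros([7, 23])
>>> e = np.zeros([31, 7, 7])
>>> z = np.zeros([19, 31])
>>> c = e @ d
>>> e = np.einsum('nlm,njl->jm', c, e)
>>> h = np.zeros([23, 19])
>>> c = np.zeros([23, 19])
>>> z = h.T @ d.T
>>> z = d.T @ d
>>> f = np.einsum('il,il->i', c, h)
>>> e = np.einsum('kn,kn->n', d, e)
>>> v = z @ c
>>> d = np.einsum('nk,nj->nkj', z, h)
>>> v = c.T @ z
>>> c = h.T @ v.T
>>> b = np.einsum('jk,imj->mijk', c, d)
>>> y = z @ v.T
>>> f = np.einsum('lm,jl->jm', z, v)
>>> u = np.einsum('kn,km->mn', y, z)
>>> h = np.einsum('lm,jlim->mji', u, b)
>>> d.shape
(23, 23, 19)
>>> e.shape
(23,)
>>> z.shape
(23, 23)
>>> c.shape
(19, 19)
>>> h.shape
(19, 23, 19)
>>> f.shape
(19, 23)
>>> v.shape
(19, 23)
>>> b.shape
(23, 23, 19, 19)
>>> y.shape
(23, 19)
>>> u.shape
(23, 19)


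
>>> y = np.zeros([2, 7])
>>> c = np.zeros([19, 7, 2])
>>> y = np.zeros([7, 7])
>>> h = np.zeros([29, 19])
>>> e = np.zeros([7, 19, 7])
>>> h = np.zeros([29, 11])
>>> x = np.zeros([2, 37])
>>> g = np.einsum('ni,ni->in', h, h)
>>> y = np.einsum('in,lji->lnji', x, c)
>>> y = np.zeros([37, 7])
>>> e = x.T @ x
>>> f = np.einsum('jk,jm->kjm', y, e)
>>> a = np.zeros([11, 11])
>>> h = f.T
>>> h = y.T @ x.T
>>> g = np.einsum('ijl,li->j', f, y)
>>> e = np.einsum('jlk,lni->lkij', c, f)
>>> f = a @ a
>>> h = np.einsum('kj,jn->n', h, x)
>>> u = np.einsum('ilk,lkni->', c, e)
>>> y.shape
(37, 7)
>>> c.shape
(19, 7, 2)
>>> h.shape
(37,)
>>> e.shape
(7, 2, 37, 19)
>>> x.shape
(2, 37)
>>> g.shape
(37,)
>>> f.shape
(11, 11)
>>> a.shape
(11, 11)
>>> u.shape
()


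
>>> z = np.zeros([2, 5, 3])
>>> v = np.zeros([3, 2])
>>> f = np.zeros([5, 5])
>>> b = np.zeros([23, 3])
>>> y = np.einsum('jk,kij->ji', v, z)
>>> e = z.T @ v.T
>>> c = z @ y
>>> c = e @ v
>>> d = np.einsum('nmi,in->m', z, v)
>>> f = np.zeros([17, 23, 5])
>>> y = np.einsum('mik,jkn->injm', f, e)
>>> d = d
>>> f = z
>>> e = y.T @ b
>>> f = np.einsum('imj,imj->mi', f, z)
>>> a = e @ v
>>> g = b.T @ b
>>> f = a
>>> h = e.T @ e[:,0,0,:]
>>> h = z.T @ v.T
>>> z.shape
(2, 5, 3)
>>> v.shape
(3, 2)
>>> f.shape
(17, 3, 3, 2)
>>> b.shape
(23, 3)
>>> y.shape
(23, 3, 3, 17)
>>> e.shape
(17, 3, 3, 3)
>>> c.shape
(3, 5, 2)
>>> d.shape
(5,)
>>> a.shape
(17, 3, 3, 2)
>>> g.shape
(3, 3)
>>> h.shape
(3, 5, 3)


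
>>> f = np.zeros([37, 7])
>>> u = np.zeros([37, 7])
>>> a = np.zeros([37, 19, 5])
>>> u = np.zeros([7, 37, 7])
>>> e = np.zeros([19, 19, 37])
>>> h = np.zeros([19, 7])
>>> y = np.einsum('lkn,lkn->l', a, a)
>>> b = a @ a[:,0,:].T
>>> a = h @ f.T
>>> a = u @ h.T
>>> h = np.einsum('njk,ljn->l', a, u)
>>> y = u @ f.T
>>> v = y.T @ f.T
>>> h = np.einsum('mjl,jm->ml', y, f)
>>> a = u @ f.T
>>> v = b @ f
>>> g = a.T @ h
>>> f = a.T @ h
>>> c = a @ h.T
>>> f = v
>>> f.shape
(37, 19, 7)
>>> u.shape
(7, 37, 7)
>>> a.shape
(7, 37, 37)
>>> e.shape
(19, 19, 37)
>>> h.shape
(7, 37)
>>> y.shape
(7, 37, 37)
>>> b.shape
(37, 19, 37)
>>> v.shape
(37, 19, 7)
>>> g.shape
(37, 37, 37)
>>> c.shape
(7, 37, 7)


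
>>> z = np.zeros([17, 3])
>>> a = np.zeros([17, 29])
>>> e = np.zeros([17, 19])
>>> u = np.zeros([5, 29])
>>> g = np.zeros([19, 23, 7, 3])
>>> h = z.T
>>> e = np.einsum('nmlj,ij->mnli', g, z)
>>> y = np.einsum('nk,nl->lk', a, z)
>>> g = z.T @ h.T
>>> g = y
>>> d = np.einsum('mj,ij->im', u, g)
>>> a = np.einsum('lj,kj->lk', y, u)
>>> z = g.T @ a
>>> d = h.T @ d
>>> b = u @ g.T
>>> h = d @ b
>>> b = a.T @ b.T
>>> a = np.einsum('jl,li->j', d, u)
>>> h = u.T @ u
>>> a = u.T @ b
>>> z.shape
(29, 5)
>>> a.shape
(29, 5)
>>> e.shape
(23, 19, 7, 17)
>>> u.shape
(5, 29)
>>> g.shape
(3, 29)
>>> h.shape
(29, 29)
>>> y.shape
(3, 29)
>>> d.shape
(17, 5)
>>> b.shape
(5, 5)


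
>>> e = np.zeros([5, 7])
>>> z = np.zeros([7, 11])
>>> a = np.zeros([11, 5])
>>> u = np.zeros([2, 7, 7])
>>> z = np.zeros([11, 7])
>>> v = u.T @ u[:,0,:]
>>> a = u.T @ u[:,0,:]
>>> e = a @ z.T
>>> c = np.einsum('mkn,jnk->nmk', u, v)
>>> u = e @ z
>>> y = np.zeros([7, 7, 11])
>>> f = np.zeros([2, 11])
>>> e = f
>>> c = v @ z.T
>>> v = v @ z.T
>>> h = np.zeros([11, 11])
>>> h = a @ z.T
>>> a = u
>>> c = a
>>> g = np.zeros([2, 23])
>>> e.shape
(2, 11)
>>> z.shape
(11, 7)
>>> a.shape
(7, 7, 7)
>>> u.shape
(7, 7, 7)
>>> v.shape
(7, 7, 11)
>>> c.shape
(7, 7, 7)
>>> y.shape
(7, 7, 11)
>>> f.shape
(2, 11)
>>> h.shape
(7, 7, 11)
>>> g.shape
(2, 23)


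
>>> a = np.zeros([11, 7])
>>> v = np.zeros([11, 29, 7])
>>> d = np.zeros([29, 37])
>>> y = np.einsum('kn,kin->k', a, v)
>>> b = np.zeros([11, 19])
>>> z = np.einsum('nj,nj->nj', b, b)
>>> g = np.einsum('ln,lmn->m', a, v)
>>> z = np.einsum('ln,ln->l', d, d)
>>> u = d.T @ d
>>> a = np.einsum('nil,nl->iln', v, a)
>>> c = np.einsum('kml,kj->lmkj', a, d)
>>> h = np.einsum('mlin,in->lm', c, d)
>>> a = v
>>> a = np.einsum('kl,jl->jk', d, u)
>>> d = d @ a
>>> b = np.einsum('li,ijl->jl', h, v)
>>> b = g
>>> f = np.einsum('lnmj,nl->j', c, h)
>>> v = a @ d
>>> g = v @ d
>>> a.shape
(37, 29)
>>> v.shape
(37, 29)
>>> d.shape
(29, 29)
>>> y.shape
(11,)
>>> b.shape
(29,)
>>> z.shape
(29,)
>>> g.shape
(37, 29)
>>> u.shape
(37, 37)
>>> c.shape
(11, 7, 29, 37)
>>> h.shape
(7, 11)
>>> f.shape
(37,)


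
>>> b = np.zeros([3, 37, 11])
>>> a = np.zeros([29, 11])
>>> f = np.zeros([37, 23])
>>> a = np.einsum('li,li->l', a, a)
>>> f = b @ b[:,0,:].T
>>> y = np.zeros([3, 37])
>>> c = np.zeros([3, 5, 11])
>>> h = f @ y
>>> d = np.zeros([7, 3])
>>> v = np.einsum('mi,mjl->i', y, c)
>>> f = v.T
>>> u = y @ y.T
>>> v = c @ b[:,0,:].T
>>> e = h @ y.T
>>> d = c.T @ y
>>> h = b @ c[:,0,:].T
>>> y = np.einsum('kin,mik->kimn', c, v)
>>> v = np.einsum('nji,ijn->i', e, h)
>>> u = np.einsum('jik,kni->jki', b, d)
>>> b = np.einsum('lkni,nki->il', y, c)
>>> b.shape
(11, 3)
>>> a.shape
(29,)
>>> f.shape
(37,)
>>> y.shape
(3, 5, 3, 11)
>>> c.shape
(3, 5, 11)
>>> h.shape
(3, 37, 3)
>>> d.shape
(11, 5, 37)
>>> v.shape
(3,)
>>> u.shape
(3, 11, 37)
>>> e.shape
(3, 37, 3)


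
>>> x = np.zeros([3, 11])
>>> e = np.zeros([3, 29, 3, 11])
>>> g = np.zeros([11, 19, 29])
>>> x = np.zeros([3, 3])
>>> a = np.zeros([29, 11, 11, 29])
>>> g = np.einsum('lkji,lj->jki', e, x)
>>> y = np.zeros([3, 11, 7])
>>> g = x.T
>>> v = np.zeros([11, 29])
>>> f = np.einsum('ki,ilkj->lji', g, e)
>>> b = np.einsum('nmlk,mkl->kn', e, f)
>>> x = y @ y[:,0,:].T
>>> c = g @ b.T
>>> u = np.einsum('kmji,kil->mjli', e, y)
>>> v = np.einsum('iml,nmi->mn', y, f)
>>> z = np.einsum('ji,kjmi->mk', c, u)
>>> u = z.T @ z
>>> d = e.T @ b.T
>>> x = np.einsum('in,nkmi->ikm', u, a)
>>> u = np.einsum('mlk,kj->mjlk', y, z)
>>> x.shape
(29, 11, 11)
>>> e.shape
(3, 29, 3, 11)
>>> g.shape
(3, 3)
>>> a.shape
(29, 11, 11, 29)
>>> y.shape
(3, 11, 7)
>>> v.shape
(11, 29)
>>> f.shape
(29, 11, 3)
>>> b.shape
(11, 3)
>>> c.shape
(3, 11)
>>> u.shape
(3, 29, 11, 7)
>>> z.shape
(7, 29)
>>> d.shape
(11, 3, 29, 11)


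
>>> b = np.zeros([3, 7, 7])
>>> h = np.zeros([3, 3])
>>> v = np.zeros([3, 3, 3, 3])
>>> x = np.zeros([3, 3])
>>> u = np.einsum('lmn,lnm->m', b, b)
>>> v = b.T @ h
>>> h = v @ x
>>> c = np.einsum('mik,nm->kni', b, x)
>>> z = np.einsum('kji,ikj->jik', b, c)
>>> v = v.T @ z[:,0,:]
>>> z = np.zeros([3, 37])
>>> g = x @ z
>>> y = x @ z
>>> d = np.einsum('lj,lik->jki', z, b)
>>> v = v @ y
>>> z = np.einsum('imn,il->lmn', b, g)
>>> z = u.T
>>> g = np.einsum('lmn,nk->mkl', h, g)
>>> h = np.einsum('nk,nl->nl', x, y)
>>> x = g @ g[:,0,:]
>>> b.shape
(3, 7, 7)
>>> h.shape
(3, 37)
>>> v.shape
(3, 7, 37)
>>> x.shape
(7, 37, 7)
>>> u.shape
(7,)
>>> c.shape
(7, 3, 7)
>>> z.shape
(7,)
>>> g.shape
(7, 37, 7)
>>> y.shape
(3, 37)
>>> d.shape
(37, 7, 7)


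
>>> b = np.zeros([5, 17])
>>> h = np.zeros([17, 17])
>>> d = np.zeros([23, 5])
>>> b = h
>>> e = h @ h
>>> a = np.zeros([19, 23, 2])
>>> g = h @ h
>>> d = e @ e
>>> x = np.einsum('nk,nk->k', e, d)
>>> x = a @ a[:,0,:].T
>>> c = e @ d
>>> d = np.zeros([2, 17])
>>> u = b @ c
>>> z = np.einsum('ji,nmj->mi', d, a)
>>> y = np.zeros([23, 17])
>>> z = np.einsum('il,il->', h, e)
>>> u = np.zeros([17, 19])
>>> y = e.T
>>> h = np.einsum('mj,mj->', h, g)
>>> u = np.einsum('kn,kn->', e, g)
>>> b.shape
(17, 17)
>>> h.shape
()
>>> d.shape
(2, 17)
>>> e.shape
(17, 17)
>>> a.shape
(19, 23, 2)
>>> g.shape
(17, 17)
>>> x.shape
(19, 23, 19)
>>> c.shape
(17, 17)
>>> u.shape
()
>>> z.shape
()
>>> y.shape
(17, 17)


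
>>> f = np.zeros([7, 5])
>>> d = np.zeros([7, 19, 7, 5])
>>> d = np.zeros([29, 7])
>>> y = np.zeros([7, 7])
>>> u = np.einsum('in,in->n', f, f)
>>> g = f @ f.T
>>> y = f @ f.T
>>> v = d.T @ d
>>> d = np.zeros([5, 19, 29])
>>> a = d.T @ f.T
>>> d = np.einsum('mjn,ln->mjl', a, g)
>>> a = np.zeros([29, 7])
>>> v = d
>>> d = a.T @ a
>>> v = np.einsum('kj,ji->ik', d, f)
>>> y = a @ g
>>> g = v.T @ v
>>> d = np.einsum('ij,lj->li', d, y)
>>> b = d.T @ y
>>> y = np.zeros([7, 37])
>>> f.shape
(7, 5)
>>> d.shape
(29, 7)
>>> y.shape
(7, 37)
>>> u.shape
(5,)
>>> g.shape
(7, 7)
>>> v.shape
(5, 7)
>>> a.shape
(29, 7)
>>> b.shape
(7, 7)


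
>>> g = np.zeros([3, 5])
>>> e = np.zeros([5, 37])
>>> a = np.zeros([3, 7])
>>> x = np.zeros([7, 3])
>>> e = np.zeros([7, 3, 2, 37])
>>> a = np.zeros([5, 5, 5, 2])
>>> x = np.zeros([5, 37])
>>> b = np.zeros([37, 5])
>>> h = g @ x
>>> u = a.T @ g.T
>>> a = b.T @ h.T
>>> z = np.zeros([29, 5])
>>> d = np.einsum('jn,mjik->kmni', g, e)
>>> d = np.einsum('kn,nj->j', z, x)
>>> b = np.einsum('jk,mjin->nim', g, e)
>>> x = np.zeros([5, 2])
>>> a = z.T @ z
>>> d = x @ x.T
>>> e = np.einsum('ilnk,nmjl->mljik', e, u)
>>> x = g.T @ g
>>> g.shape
(3, 5)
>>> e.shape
(5, 3, 5, 7, 37)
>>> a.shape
(5, 5)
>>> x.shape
(5, 5)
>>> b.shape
(37, 2, 7)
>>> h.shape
(3, 37)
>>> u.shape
(2, 5, 5, 3)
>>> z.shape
(29, 5)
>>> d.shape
(5, 5)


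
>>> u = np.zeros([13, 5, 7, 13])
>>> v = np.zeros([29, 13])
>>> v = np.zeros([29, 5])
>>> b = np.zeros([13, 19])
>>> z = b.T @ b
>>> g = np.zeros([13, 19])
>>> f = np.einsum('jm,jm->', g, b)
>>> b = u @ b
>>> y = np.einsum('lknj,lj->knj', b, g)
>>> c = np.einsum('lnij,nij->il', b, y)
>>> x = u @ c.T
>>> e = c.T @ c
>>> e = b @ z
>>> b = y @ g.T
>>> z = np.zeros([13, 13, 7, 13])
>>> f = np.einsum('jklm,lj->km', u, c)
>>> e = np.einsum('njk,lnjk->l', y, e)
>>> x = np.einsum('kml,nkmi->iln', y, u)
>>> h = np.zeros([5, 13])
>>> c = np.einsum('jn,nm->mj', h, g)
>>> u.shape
(13, 5, 7, 13)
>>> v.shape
(29, 5)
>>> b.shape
(5, 7, 13)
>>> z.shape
(13, 13, 7, 13)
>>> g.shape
(13, 19)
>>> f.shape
(5, 13)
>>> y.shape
(5, 7, 19)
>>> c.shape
(19, 5)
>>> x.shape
(13, 19, 13)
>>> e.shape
(13,)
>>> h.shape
(5, 13)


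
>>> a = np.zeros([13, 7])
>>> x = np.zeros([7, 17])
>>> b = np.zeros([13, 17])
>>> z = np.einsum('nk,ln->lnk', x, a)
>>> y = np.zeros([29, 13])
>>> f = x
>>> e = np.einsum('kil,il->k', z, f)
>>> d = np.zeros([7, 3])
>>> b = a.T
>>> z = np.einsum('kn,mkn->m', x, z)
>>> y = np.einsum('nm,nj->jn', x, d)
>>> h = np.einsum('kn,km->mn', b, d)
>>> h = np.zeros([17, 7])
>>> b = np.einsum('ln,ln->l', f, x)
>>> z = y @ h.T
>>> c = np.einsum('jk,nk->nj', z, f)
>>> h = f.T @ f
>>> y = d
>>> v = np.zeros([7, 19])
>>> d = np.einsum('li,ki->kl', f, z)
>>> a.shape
(13, 7)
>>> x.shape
(7, 17)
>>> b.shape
(7,)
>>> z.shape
(3, 17)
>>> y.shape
(7, 3)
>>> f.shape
(7, 17)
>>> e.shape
(13,)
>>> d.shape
(3, 7)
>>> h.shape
(17, 17)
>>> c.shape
(7, 3)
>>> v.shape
(7, 19)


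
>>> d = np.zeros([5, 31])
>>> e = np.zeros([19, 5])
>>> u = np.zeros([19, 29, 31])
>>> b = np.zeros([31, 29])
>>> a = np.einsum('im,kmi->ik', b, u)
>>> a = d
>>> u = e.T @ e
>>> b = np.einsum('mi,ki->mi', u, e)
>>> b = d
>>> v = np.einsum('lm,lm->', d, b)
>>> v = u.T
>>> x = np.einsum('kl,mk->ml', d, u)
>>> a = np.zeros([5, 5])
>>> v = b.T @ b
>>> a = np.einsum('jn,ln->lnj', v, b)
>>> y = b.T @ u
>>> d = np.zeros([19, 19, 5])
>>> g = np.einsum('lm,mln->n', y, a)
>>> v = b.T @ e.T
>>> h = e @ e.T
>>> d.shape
(19, 19, 5)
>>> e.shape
(19, 5)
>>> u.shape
(5, 5)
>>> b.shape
(5, 31)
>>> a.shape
(5, 31, 31)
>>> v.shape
(31, 19)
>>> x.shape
(5, 31)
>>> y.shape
(31, 5)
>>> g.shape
(31,)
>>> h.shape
(19, 19)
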